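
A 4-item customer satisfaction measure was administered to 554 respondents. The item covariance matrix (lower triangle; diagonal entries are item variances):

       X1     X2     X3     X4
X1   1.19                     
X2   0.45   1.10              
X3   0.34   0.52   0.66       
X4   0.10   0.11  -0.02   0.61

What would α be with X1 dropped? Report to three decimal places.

α = 0.510

Remaining items: X2, X3, X4 (k = 3).
Σσᵢ² = 1.10 + 0.66 + 0.61 = 2.37
σ²_T = 2.37 + 2 × 0.61 = 3.59
α (item deleted) = (3/2)·(1 − 2.37/3.59) = 0.510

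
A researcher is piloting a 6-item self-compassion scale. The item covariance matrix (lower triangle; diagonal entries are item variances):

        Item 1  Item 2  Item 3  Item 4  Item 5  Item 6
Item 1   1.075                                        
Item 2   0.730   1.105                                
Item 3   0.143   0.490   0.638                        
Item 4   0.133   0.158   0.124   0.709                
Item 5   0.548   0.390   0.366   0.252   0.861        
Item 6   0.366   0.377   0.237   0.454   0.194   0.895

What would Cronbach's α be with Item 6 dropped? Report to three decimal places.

Remaining items: Item 1, Item 2, Item 3, Item 4, Item 5 (k = 5).
ΣVar(i) = 1.075 + 1.105 + 0.638 + 0.709 + 0.861 = 4.388
σ²_T = 4.388 + 2 × 3.334 = 11.056
α (item deleted) = (5/4)·(1 − 4.388/11.056) = 0.754

Cronbach's α = 0.754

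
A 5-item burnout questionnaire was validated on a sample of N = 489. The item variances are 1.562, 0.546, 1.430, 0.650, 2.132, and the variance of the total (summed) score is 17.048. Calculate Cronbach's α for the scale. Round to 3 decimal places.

ΣVar(i) = 1.562 + 0.546 + 1.430 + 0.650 + 2.132 = 6.320
α = (k/(k−1))·(1 − ΣVar(i)/Var(T)) = (5/4)·(1 − 6.320/17.048) = 0.787

Cronbach's α = 0.787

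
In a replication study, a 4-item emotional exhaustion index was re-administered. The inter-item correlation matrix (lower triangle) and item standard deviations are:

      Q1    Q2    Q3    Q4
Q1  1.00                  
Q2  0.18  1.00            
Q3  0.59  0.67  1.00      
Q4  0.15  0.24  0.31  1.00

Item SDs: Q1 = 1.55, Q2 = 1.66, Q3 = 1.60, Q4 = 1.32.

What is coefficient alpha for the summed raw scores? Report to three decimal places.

α = 0.698

Σσ²ᵢ = 1.55² + 1.66² + 1.60² + 1.32² = 9.4605
Covariances σ_ij = r_ij · s_i · s_j:
  σ(Q1,Q2) = 0.18 × 1.55 × 1.66 = 0.4631
  σ(Q1,Q3) = 0.59 × 1.55 × 1.60 = 1.4632
  σ(Q1,Q4) = 0.15 × 1.55 × 1.32 = 0.3069
  σ(Q2,Q3) = 0.67 × 1.66 × 1.60 = 1.7795
  σ(Q2,Q4) = 0.24 × 1.66 × 1.32 = 0.5259
  σ(Q3,Q4) = 0.31 × 1.60 × 1.32 = 0.6547
σ²_T = Σσ²ᵢ + 2·Σσ_ij = 9.4605 + 2 × 5.1933 = 19.8471
α = (4/3)·(1 − 9.4605/19.8471) = 0.698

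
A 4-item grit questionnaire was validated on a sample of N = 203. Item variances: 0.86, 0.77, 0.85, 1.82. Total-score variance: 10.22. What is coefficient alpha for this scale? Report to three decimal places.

α = 0.772

sum of item variances = 0.86 + 0.77 + 0.85 + 1.82 = 4.30
α = (k/(k−1))·(1 − sum of item variances/σ²_T) = (4/3)·(1 − 4.30/10.22) = 0.772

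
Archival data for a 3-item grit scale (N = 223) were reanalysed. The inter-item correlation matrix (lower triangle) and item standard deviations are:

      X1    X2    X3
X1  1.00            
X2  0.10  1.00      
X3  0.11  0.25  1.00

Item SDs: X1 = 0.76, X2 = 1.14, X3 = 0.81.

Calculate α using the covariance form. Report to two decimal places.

Σσ²ᵢ = 0.76² + 1.14² + 0.81² = 2.5333
Covariances σ_ij = r_ij · s_i · s_j:
  σ(X1,X2) = 0.10 × 0.76 × 1.14 = 0.0866
  σ(X1,X3) = 0.11 × 0.76 × 0.81 = 0.0677
  σ(X2,X3) = 0.25 × 1.14 × 0.81 = 0.2308
σ²_T = Σσ²ᵢ + 2·Σσ_ij = 2.5333 + 2 × 0.3851 = 3.3035
α = (3/2)·(1 − 2.5333/3.3035) = 0.35

α = 0.35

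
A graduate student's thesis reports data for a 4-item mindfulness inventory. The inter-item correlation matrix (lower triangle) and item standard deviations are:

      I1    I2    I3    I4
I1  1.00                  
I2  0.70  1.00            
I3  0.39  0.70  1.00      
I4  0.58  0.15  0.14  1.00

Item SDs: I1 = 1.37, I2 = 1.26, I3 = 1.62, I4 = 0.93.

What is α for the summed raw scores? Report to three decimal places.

α = 0.761

Σσ²ᵢ = 1.37² + 1.26² + 1.62² + 0.93² = 6.9538
Covariances σ_ij = r_ij · s_i · s_j:
  σ(I1,I2) = 0.70 × 1.37 × 1.26 = 1.2083
  σ(I1,I3) = 0.39 × 1.37 × 1.62 = 0.8656
  σ(I1,I4) = 0.58 × 1.37 × 0.93 = 0.7390
  σ(I2,I3) = 0.70 × 1.26 × 1.62 = 1.4288
  σ(I2,I4) = 0.15 × 1.26 × 0.93 = 0.1758
  σ(I3,I4) = 0.14 × 1.62 × 0.93 = 0.2109
σ²_T = Σσ²ᵢ + 2·Σσ_ij = 6.9538 + 2 × 4.6284 = 16.2106
α = (4/3)·(1 − 6.9538/16.2106) = 0.761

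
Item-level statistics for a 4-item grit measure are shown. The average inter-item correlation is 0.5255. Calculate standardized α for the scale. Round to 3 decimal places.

standardized α = 0.816

Standardized α = k·r̄ / (1 + (k−1)·r̄) = 4 × 0.5255 / (1 + 3 × 0.5255)
  = 2.1020 / 2.5765 = 0.816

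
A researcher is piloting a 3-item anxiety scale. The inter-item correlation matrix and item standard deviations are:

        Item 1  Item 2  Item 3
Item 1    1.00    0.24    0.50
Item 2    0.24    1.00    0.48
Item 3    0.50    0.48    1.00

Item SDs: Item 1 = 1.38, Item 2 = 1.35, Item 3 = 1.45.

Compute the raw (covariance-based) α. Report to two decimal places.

α = 0.68

Σσ²ᵢ = 1.38² + 1.35² + 1.45² = 5.8294
Covariances σ_ij = r_ij · s_i · s_j:
  σ(Item 1,Item 2) = 0.24 × 1.38 × 1.35 = 0.4471
  σ(Item 1,Item 3) = 0.50 × 1.38 × 1.45 = 1.0005
  σ(Item 2,Item 3) = 0.48 × 1.35 × 1.45 = 0.9396
σ²_T = Σσ²ᵢ + 2·Σσ_ij = 5.8294 + 2 × 2.3872 = 10.6038
α = (3/2)·(1 − 5.8294/10.6038) = 0.68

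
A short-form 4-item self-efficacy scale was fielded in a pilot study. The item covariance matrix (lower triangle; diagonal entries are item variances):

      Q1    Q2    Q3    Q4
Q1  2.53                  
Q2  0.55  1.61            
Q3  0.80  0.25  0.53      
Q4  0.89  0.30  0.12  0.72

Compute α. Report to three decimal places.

ΣVar(i) = 2.53 + 1.61 + 0.53 + 0.72 = 5.39
Sum of the distinct covariances = 2.91
σ²_T = 5.39 + 2 × 2.91 = 11.21
α = (k/(k−1))·(1 − ΣVar(i)/σ²_T) = (4/3)·(1 − 5.39/11.21) = 0.692

α = 0.692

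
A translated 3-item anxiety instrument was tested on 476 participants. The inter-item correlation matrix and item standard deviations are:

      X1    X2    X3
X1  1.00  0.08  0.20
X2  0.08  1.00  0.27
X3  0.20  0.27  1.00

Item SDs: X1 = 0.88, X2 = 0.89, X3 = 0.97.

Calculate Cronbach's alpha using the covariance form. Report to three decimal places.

Σσ²ᵢ = 0.88² + 0.89² + 0.97² = 2.5074
Covariances σ_ij = r_ij · s_i · s_j:
  σ(X1,X2) = 0.08 × 0.88 × 0.89 = 0.0627
  σ(X1,X3) = 0.20 × 0.88 × 0.97 = 0.1707
  σ(X2,X3) = 0.27 × 0.89 × 0.97 = 0.2331
σ²_T = Σσ²ᵢ + 2·Σσ_ij = 2.5074 + 2 × 0.4665 = 3.4404
α = (3/2)·(1 − 2.5074/3.4404) = 0.407

Cronbach's alpha = 0.407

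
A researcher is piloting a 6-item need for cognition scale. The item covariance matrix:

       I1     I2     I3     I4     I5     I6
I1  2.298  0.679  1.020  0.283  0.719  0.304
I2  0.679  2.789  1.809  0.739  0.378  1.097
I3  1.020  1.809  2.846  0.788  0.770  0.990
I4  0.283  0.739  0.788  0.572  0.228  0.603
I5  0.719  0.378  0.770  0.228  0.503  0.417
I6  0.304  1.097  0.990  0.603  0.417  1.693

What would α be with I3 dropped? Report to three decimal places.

Remaining items: I1, I2, I4, I5, I6 (k = 5).
Σσ²ᵢ = 2.298 + 2.789 + 0.572 + 0.503 + 1.693 = 7.855
σ²_T = 7.855 + 2 × 5.447 = 18.749
α (item deleted) = (5/4)·(1 − 7.855/18.749) = 0.726

α = 0.726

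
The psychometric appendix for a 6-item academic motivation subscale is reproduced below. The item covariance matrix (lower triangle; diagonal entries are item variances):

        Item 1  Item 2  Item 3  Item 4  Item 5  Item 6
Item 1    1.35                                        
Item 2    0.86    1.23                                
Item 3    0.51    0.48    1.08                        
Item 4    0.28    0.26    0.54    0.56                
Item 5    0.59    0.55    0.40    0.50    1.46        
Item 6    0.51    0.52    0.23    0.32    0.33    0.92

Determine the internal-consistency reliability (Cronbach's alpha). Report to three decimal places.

α = 0.811

ΣVar(i) = 1.35 + 1.23 + 1.08 + 0.56 + 1.46 + 0.92 = 6.60
Σ_{i<j} σ_ij = 6.88
σ²_T = 6.60 + 2 × 6.88 = 20.36
α = (k/(k−1))·(1 − ΣVar(i)/σ²_T) = (6/5)·(1 − 6.60/20.36) = 0.811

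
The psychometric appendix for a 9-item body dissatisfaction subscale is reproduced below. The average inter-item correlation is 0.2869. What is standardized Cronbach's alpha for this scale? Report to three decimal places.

α = 0.784

Standardized α = k·r̄ / (1 + (k−1)·r̄) = 9 × 0.2869 / (1 + 8 × 0.2869)
  = 2.5821 / 3.2952 = 0.784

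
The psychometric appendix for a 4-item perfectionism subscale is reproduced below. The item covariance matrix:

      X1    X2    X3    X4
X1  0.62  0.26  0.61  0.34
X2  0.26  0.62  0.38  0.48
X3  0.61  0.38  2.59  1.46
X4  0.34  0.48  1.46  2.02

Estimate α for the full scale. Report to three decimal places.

ΣVar(i) = 0.62 + 0.62 + 2.59 + 2.02 = 5.85
Sum of the distinct covariances = 3.53
σ²_total = 5.85 + 2 × 3.53 = 12.91
α = (k/(k−1))·(1 − ΣVar(i)/σ²_total) = (4/3)·(1 − 5.85/12.91) = 0.729

α = 0.729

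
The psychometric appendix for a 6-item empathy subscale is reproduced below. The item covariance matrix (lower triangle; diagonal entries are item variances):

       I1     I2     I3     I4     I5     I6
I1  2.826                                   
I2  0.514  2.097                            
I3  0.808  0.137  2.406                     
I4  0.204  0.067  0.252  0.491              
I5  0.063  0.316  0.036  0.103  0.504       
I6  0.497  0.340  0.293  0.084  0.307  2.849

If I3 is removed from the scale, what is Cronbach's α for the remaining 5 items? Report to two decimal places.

α = 0.45

Remaining items: I1, I2, I4, I5, I6 (k = 5).
Σσ²ᵢ = 2.826 + 2.097 + 0.491 + 0.504 + 2.849 = 8.767
total variance = 8.767 + 2 × 2.495 = 13.757
α (item deleted) = (5/4)·(1 − 8.767/13.757) = 0.45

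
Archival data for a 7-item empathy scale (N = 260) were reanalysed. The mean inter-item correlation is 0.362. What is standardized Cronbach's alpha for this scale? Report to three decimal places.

Standardized α = k·r̄ / (1 + (k−1)·r̄) = 7 × 0.362 / (1 + 6 × 0.362)
  = 2.5340 / 3.1720 = 0.799

α = 0.799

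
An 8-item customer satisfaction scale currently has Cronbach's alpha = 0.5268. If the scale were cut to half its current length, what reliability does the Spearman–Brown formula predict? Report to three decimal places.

predicted reliability = 0.358

Length factor m = 1/2
α' = m·α / (1 − (1−m)·α)
   = 1/2 × 0.5268 / (1 − (1 − 1/2) × 0.5268)
   = 0.2634 / 0.7366 = 0.358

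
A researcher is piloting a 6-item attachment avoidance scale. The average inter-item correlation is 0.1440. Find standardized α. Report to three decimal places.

standardized α = 0.502

Standardized α = k·r̄ / (1 + (k−1)·r̄) = 6 × 0.1440 / (1 + 5 × 0.1440)
  = 0.8640 / 1.7200 = 0.502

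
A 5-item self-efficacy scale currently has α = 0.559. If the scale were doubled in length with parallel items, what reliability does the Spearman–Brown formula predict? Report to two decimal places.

predicted reliability = 0.72

Length factor m = 2
α' = m·α / (1 + (m−1)·α)
   = 2 × 0.559 / (1 + (2 − 1) × 0.559)
   = 1.1180 / 1.5590 = 0.72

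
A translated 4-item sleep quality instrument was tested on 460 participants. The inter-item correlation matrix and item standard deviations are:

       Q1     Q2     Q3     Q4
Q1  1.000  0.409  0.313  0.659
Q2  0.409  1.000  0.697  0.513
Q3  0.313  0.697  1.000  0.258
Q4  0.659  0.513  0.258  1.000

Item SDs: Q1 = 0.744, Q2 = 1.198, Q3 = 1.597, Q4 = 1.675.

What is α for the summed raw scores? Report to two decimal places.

α = 0.74

Σσ²ᵢ = 0.744² + 1.198² + 1.597² + 1.675² = 7.3448
Covariances σ_ij = r_ij · s_i · s_j:
  σ(Q1,Q2) = 0.409 × 0.744 × 1.198 = 0.3645
  σ(Q1,Q3) = 0.313 × 0.744 × 1.597 = 0.3719
  σ(Q1,Q4) = 0.659 × 0.744 × 1.675 = 0.8212
  σ(Q2,Q3) = 0.697 × 1.198 × 1.597 = 1.3335
  σ(Q2,Q4) = 0.513 × 1.198 × 1.675 = 1.0294
  σ(Q3,Q4) = 0.258 × 1.597 × 1.675 = 0.6901
σ²_T = Σσ²ᵢ + 2·Σσ_ij = 7.3448 + 2 × 4.6106 = 16.5660
α = (4/3)·(1 − 7.3448/16.5660) = 0.74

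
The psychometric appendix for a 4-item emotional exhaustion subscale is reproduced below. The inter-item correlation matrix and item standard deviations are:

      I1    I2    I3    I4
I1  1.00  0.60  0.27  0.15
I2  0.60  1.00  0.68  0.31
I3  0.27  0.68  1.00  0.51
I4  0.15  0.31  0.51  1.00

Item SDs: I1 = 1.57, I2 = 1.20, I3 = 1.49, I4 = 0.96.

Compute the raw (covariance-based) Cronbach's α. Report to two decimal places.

Σσ²ᵢ = 1.57² + 1.20² + 1.49² + 0.96² = 7.0466
Covariances σ_ij = r_ij · s_i · s_j:
  σ(I1,I2) = 0.60 × 1.57 × 1.20 = 1.1304
  σ(I1,I3) = 0.27 × 1.57 × 1.49 = 0.6316
  σ(I1,I4) = 0.15 × 1.57 × 0.96 = 0.2261
  σ(I2,I3) = 0.68 × 1.20 × 1.49 = 1.2158
  σ(I2,I4) = 0.31 × 1.20 × 0.96 = 0.3571
  σ(I3,I4) = 0.51 × 1.49 × 0.96 = 0.7295
σ²_T = Σσ²ᵢ + 2·Σσ_ij = 7.0466 + 2 × 4.2905 = 15.6276
α = (4/3)·(1 − 7.0466/15.6276) = 0.73

Cronbach's α = 0.73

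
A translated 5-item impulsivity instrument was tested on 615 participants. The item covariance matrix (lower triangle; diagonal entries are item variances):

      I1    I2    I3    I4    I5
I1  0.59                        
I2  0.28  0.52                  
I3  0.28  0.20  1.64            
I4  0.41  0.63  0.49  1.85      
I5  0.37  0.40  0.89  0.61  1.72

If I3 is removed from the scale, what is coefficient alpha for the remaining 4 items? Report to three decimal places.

α = 0.714

Remaining items: I1, I2, I4, I5 (k = 4).
ΣVar(i) = 0.59 + 0.52 + 1.85 + 1.72 = 4.68
σ²_total = 4.68 + 2 × 2.70 = 10.08
α (item deleted) = (4/3)·(1 − 4.68/10.08) = 0.714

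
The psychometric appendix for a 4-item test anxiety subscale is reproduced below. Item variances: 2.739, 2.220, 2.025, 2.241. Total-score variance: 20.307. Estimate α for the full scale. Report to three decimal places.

Σσ²ᵢ = 2.739 + 2.220 + 2.025 + 2.241 = 9.225
α = (k/(k−1))·(1 − Σσ²ᵢ/σ²_total) = (4/3)·(1 − 9.225/20.307) = 0.728

α = 0.728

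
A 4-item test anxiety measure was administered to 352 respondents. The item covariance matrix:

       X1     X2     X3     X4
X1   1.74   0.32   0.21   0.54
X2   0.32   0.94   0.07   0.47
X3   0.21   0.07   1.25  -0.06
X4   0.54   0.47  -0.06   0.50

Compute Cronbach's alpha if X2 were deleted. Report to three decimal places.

Remaining items: X1, X3, X4 (k = 3).
Σσ²ᵢ = 1.74 + 1.25 + 0.50 = 3.49
σ²_T = 3.49 + 2 × 0.69 = 4.87
α (item deleted) = (3/2)·(1 − 3.49/4.87) = 0.425

α = 0.425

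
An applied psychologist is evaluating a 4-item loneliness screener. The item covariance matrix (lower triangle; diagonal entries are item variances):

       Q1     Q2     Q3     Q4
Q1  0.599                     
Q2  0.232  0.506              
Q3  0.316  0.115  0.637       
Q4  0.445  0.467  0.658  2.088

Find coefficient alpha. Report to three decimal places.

ΣVar(i) = 0.599 + 0.506 + 0.637 + 2.088 = 3.830
Sum of off-diagonal covariances = 2.233
σ²_T = 3.830 + 2 × 2.233 = 8.296
α = (k/(k−1))·(1 − ΣVar(i)/σ²_T) = (4/3)·(1 − 3.830/8.296) = 0.718

coefficient alpha = 0.718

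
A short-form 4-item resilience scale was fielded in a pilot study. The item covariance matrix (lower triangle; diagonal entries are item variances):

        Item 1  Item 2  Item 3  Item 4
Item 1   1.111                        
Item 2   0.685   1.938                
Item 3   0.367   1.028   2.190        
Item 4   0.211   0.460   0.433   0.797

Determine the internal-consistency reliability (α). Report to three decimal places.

sum of item variances = 1.111 + 1.938 + 2.190 + 0.797 = 6.036
Sum of the distinct covariances = 3.184
σ²_T = 6.036 + 2 × 3.184 = 12.404
α = (k/(k−1))·(1 − sum of item variances/σ²_T) = (4/3)·(1 − 6.036/12.404) = 0.685

α = 0.685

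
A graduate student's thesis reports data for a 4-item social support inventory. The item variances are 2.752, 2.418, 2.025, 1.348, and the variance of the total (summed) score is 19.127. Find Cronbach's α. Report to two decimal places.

Cronbach's α = 0.74

ΣVar(i) = 2.752 + 2.418 + 2.025 + 1.348 = 8.543
α = (k/(k−1))·(1 − ΣVar(i)/σ²_T) = (4/3)·(1 − 8.543/19.127) = 0.74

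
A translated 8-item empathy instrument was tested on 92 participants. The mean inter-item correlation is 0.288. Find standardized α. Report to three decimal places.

Standardized α = k·r̄ / (1 + (k−1)·r̄) = 8 × 0.288 / (1 + 7 × 0.288)
  = 2.3040 / 3.0160 = 0.764

standardized α = 0.764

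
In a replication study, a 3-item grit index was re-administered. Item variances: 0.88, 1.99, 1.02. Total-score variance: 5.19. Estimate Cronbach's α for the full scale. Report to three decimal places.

α = 0.376

sum of item variances = 0.88 + 1.99 + 1.02 = 3.89
α = (k/(k−1))·(1 − sum of item variances/total variance) = (3/2)·(1 − 3.89/5.19) = 0.376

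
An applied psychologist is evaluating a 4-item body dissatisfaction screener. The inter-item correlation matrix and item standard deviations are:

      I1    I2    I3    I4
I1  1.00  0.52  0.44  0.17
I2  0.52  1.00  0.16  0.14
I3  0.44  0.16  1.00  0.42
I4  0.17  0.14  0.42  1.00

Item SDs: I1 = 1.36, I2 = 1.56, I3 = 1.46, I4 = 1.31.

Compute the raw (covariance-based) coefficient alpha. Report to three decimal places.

coefficient alpha = 0.638

Σσ²ᵢ = 1.36² + 1.56² + 1.46² + 1.31² = 8.1309
Covariances σ_ij = r_ij · s_i · s_j:
  σ(I1,I2) = 0.52 × 1.36 × 1.56 = 1.1032
  σ(I1,I3) = 0.44 × 1.36 × 1.46 = 0.8737
  σ(I1,I4) = 0.17 × 1.36 × 1.31 = 0.3029
  σ(I2,I3) = 0.16 × 1.56 × 1.46 = 0.3644
  σ(I2,I4) = 0.14 × 1.56 × 1.31 = 0.2861
  σ(I3,I4) = 0.42 × 1.46 × 1.31 = 0.8033
σ²_T = Σσ²ᵢ + 2·Σσ_ij = 8.1309 + 2 × 3.7336 = 15.5981
α = (4/3)·(1 − 8.1309/15.5981) = 0.638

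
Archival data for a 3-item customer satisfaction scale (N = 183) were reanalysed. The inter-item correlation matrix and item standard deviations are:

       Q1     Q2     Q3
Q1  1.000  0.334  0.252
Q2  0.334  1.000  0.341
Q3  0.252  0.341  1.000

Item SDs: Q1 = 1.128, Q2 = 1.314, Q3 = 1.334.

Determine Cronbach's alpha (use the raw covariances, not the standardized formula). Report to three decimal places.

Cronbach's alpha = 0.572

Σσ²ᵢ = 1.128² + 1.314² + 1.334² = 4.7785
Covariances σ_ij = r_ij · s_i · s_j:
  σ(Q1,Q2) = 0.334 × 1.128 × 1.314 = 0.4951
  σ(Q1,Q3) = 0.252 × 1.128 × 1.334 = 0.3792
  σ(Q2,Q3) = 0.341 × 1.314 × 1.334 = 0.5977
σ²_T = Σσ²ᵢ + 2·Σσ_ij = 4.7785 + 2 × 1.4720 = 7.7225
α = (3/2)·(1 − 4.7785/7.7225) = 0.572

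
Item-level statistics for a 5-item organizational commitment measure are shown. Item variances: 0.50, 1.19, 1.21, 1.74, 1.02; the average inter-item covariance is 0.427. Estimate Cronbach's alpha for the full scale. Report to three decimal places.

Cronbach's alpha = 0.752

ΣVar(i) = 0.50 + 1.19 + 1.21 + 1.74 + 1.02 = 5.66
Sum of the 10 distinct covariances = 10 × 0.427 = 4.270
σ²_T = ΣVar(i) + 2·Σcov = 5.66 + 2 × 4.270 = 14.200
α = (5/4)·(1 − 5.66/14.200) = 0.752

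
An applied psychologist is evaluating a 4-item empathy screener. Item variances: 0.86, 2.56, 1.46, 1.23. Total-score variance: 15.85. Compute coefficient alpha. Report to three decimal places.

coefficient alpha = 0.819

ΣVar(i) = 0.86 + 2.56 + 1.46 + 1.23 = 6.11
α = (k/(k−1))·(1 − ΣVar(i)/Var(T)) = (4/3)·(1 − 6.11/15.85) = 0.819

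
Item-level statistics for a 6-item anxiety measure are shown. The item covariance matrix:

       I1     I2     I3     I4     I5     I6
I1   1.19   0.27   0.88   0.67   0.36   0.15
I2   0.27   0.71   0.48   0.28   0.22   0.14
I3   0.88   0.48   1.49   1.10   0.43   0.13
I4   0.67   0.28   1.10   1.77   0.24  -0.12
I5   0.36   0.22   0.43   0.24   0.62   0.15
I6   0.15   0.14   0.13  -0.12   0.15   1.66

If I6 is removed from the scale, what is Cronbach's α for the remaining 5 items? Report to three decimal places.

α = 0.788

Remaining items: I1, I2, I3, I4, I5 (k = 5).
ΣVar(i) = 1.19 + 0.71 + 1.49 + 1.77 + 0.62 = 5.78
σ²_total = 5.78 + 2 × 4.93 = 15.64
α (item deleted) = (5/4)·(1 − 5.78/15.64) = 0.788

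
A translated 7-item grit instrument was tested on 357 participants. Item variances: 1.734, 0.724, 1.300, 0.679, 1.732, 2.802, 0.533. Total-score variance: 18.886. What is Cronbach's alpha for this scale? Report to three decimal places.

Σσ²ᵢ = 1.734 + 0.724 + 1.300 + 0.679 + 1.732 + 2.802 + 0.533 = 9.504
α = (k/(k−1))·(1 − Σσ²ᵢ/total variance) = (7/6)·(1 − 9.504/18.886) = 0.580

Cronbach's alpha = 0.580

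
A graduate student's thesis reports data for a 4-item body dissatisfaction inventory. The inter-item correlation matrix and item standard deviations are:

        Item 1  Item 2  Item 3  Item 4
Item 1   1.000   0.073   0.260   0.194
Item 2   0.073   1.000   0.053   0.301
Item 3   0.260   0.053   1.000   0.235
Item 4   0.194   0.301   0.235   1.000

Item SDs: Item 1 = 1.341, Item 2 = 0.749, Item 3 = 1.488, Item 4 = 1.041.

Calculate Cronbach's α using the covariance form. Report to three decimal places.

α = 0.466

Σσ²ᵢ = 1.341² + 0.749² + 1.488² + 1.041² = 5.6571
Covariances σ_ij = r_ij · s_i · s_j:
  σ(Item 1,Item 2) = 0.073 × 1.341 × 0.749 = 0.0733
  σ(Item 1,Item 3) = 0.260 × 1.341 × 1.488 = 0.5188
  σ(Item 1,Item 4) = 0.194 × 1.341 × 1.041 = 0.2708
  σ(Item 2,Item 3) = 0.053 × 0.749 × 1.488 = 0.0591
  σ(Item 2,Item 4) = 0.301 × 0.749 × 1.041 = 0.2347
  σ(Item 3,Item 4) = 0.235 × 1.488 × 1.041 = 0.3640
σ²_T = Σσ²ᵢ + 2·Σσ_ij = 5.6571 + 2 × 1.5207 = 8.6985
α = (4/3)·(1 − 5.6571/8.6985) = 0.466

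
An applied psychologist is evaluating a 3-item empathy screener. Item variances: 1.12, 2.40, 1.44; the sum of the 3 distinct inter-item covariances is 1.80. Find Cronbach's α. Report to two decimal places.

Σσᵢ² = 1.12 + 2.40 + 1.44 = 4.96
Sum of distinct covariances = 1.80
σ²_total = Σσᵢ² + 2·Σcov = 4.96 + 2 × 1.80 = 8.56
α = (3/2)·(1 − 4.96/8.56) = 0.63

Cronbach's α = 0.63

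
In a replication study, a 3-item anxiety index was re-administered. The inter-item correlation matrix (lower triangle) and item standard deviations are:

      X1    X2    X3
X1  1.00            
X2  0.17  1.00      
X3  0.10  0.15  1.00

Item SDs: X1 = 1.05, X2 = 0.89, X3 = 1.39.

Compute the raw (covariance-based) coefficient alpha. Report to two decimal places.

α = 0.31

Σσ²ᵢ = 1.05² + 0.89² + 1.39² = 3.8267
Covariances σ_ij = r_ij · s_i · s_j:
  σ(X1,X2) = 0.17 × 1.05 × 0.89 = 0.1589
  σ(X1,X3) = 0.10 × 1.05 × 1.39 = 0.1459
  σ(X2,X3) = 0.15 × 0.89 × 1.39 = 0.1856
σ²_T = Σσ²ᵢ + 2·Σσ_ij = 3.8267 + 2 × 0.4904 = 4.8075
α = (3/2)·(1 − 3.8267/4.8075) = 0.31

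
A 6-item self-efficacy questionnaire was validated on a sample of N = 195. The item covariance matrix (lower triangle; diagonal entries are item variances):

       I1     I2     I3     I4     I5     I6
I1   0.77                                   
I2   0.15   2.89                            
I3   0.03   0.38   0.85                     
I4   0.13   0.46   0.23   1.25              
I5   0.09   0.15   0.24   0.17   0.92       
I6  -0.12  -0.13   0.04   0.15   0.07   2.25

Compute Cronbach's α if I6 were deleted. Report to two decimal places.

Remaining items: I1, I2, I3, I4, I5 (k = 5).
ΣVar(i) = 0.77 + 2.89 + 0.85 + 1.25 + 0.92 = 6.68
total variance = 6.68 + 2 × 2.03 = 10.74
α (item deleted) = (5/4)·(1 − 6.68/10.74) = 0.47

Cronbach's α = 0.47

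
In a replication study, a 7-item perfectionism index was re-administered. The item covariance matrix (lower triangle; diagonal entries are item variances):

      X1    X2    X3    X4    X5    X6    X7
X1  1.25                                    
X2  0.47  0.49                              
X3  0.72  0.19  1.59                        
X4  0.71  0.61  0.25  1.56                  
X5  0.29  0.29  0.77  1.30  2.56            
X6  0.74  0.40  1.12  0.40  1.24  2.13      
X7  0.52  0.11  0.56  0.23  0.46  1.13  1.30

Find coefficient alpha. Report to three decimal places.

coefficient alpha = 0.813

Σσᵢ² = 1.25 + 0.49 + 1.59 + 1.56 + 2.56 + 2.13 + 1.30 = 10.88
Sum of off-diagonal covariances = 12.51
σ²_total = 10.88 + 2 × 12.51 = 35.90
α = (k/(k−1))·(1 − Σσᵢ²/σ²_total) = (7/6)·(1 − 10.88/35.90) = 0.813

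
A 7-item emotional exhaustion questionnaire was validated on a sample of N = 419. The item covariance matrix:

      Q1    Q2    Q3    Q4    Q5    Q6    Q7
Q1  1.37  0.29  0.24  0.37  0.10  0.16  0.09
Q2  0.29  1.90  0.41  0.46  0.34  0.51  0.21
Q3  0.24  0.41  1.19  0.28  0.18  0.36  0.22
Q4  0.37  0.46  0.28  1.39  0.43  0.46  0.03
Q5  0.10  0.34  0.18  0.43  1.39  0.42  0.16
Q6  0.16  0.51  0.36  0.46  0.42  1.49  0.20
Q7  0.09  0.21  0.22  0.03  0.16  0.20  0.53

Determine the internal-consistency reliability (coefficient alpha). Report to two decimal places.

α = 0.65

Σσ²ᵢ = 1.37 + 1.90 + 1.19 + 1.39 + 1.39 + 1.49 + 0.53 = 9.26
Σ_{i<j} σ_ij = 5.92
σ²_T = 9.26 + 2 × 5.92 = 21.10
α = (k/(k−1))·(1 − Σσ²ᵢ/σ²_T) = (7/6)·(1 − 9.26/21.10) = 0.65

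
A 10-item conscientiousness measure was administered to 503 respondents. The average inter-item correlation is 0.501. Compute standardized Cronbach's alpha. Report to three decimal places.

α = 0.909

Standardized α = k·r̄ / (1 + (k−1)·r̄) = 10 × 0.501 / (1 + 9 × 0.501)
  = 5.0100 / 5.5090 = 0.909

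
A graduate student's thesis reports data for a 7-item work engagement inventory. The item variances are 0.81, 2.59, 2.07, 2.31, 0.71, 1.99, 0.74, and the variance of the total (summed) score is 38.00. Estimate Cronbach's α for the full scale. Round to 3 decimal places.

ΣVar(i) = 0.81 + 2.59 + 2.07 + 2.31 + 0.71 + 1.99 + 0.74 = 11.22
α = (k/(k−1))·(1 − ΣVar(i)/Var(T)) = (7/6)·(1 − 11.22/38.00) = 0.822

Cronbach's α = 0.822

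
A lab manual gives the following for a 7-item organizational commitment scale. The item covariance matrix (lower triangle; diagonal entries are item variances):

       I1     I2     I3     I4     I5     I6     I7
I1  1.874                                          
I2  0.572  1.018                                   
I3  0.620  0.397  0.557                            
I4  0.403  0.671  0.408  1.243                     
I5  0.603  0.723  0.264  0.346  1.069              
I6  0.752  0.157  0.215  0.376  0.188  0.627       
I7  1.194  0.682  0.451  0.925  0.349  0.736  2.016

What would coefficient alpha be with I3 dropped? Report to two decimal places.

coefficient alpha = 0.83

Remaining items: I1, I2, I4, I5, I6, I7 (k = 6).
ΣVar(i) = 1.874 + 1.018 + 1.243 + 1.069 + 0.627 + 2.016 = 7.847
Var(T) = 7.847 + 2 × 8.677 = 25.201
α (item deleted) = (6/5)·(1 − 7.847/25.201) = 0.83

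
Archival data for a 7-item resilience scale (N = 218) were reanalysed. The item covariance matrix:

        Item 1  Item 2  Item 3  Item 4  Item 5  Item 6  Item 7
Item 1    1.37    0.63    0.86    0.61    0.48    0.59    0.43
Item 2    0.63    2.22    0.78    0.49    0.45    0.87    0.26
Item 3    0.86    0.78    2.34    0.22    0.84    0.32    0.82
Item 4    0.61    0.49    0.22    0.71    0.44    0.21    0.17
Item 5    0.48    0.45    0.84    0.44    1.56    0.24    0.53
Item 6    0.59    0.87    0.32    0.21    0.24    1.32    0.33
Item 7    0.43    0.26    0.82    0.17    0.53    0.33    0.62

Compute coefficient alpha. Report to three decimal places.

α = 0.788

Σσᵢ² = 1.37 + 2.22 + 2.34 + 0.71 + 1.56 + 1.32 + 0.62 = 10.14
Sum of the distinct covariances = 10.57
σ²_T = 10.14 + 2 × 10.57 = 31.28
α = (k/(k−1))·(1 − Σσᵢ²/σ²_T) = (7/6)·(1 − 10.14/31.28) = 0.788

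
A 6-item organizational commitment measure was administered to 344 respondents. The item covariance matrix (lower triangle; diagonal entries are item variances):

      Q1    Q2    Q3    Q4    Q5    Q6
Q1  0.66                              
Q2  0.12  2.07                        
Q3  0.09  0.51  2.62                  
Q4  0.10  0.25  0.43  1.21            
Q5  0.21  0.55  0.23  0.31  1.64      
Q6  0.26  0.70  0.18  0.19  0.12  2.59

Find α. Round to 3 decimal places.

α = 0.529

Σσ²ᵢ = 0.66 + 2.07 + 2.62 + 1.21 + 1.64 + 2.59 = 10.79
Σ_{i<j} σ_ij = 4.25
σ²_total = 10.79 + 2 × 4.25 = 19.29
α = (k/(k−1))·(1 − Σσ²ᵢ/σ²_total) = (6/5)·(1 − 10.79/19.29) = 0.529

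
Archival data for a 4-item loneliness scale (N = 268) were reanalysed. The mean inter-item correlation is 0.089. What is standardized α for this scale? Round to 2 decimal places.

Standardized α = k·r̄ / (1 + (k−1)·r̄) = 4 × 0.089 / (1 + 3 × 0.089)
  = 0.3560 / 1.2670 = 0.28

standardized α = 0.28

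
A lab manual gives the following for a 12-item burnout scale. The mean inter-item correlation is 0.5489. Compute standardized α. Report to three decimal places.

standardized α = 0.936

Standardized α = k·r̄ / (1 + (k−1)·r̄) = 12 × 0.5489 / (1 + 11 × 0.5489)
  = 6.5868 / 7.0379 = 0.936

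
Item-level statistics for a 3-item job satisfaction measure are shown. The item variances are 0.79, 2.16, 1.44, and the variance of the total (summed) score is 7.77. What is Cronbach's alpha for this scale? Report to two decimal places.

Σσ²ᵢ = 0.79 + 2.16 + 1.44 = 4.39
α = (k/(k−1))·(1 − Σσ²ᵢ/σ²_total) = (3/2)·(1 − 4.39/7.77) = 0.65

α = 0.65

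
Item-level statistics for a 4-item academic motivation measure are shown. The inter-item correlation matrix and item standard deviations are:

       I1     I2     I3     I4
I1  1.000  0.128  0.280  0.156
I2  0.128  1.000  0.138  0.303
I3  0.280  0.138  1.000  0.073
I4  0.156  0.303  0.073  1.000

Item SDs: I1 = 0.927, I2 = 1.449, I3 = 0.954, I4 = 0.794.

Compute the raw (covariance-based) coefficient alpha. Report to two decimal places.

α = 0.45

Σσ²ᵢ = 0.927² + 1.449² + 0.954² + 0.794² = 4.4995
Covariances σ_ij = r_ij · s_i · s_j:
  σ(I1,I2) = 0.128 × 0.927 × 1.449 = 0.1719
  σ(I1,I3) = 0.280 × 0.927 × 0.954 = 0.2476
  σ(I1,I4) = 0.156 × 0.927 × 0.794 = 0.1148
  σ(I2,I3) = 0.138 × 1.449 × 0.954 = 0.1908
  σ(I2,I4) = 0.303 × 1.449 × 0.794 = 0.3486
  σ(I3,I4) = 0.073 × 0.954 × 0.794 = 0.0553
σ²_T = Σσ²ᵢ + 2·Σσ_ij = 4.4995 + 2 × 1.1290 = 6.7575
α = (4/3)·(1 − 4.4995/6.7575) = 0.45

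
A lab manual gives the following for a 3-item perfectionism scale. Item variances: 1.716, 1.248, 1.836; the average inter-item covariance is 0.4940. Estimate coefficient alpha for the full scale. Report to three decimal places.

α = 0.573

Σσᵢ² = 1.716 + 1.248 + 1.836 = 4.800
Sum of the 3 distinct covariances = 3 × 0.4940 = 1.4820
σ²_total = Σσᵢ² + 2·Σcov = 4.800 + 2 × 1.4820 = 7.7640
α = (3/2)·(1 − 4.800/7.7640) = 0.573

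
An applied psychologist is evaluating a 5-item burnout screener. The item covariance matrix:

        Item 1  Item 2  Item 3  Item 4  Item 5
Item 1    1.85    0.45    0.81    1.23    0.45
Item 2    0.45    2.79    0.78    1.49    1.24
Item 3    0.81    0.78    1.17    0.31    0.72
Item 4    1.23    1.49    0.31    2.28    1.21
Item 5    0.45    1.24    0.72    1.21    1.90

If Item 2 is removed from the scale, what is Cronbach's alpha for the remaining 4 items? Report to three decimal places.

Cronbach's alpha = 0.757

Remaining items: Item 1, Item 3, Item 4, Item 5 (k = 4).
Σσᵢ² = 1.85 + 1.17 + 2.28 + 1.90 = 7.20
Var(T) = 7.20 + 2 × 4.73 = 16.66
α (item deleted) = (4/3)·(1 − 7.20/16.66) = 0.757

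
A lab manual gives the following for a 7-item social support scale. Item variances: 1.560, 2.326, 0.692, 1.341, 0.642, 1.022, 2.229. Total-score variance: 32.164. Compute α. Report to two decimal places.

α = 0.81

ΣVar(i) = 1.560 + 2.326 + 0.692 + 1.341 + 0.642 + 1.022 + 2.229 = 9.812
α = (k/(k−1))·(1 − ΣVar(i)/total variance) = (7/6)·(1 − 9.812/32.164) = 0.81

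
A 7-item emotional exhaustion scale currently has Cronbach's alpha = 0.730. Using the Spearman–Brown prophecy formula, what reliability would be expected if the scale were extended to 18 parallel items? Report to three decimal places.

Length factor m = 18/7 = 2.5714
α' = m·α / (1 + (m−1)·α)
   = 18/7 × 0.730 / (1 + (18/7 − 1) × 0.730)
   = 1.8771 / 2.1471 = 0.874

predicted reliability = 0.874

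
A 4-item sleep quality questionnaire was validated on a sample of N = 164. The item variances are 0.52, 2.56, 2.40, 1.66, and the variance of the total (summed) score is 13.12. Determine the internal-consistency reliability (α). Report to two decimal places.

sum of item variances = 0.52 + 2.56 + 2.40 + 1.66 = 7.14
α = (k/(k−1))·(1 − sum of item variances/σ²_total) = (4/3)·(1 − 7.14/13.12) = 0.61

α = 0.61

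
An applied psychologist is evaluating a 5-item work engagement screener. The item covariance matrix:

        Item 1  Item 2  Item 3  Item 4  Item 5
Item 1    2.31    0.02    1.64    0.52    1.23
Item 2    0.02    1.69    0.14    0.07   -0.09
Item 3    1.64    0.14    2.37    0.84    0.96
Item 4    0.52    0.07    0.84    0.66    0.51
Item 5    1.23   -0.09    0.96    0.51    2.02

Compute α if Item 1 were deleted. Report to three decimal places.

Remaining items: Item 2, Item 3, Item 4, Item 5 (k = 4).
sum of item variances = 1.69 + 2.37 + 0.66 + 2.02 = 6.74
total variance = 6.74 + 2 × 2.43 = 11.60
α (item deleted) = (4/3)·(1 − 6.74/11.60) = 0.559

α = 0.559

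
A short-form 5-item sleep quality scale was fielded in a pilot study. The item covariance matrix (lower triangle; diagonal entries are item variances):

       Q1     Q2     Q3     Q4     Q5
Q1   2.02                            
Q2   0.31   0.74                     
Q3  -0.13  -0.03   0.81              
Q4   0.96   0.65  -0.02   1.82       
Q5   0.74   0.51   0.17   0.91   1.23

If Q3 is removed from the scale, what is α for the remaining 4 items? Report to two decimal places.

Remaining items: Q1, Q2, Q4, Q5 (k = 4).
ΣVar(i) = 2.02 + 0.74 + 1.82 + 1.23 = 5.81
σ²_T = 5.81 + 2 × 4.08 = 13.97
α (item deleted) = (4/3)·(1 − 5.81/13.97) = 0.78

α = 0.78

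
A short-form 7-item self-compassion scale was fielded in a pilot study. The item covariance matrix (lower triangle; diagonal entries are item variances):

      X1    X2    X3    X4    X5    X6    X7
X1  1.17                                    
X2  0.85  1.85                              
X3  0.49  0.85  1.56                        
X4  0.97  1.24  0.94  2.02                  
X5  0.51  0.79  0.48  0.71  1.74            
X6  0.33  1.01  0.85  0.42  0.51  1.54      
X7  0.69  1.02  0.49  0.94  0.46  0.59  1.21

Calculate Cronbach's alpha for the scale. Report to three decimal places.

Cronbach's alpha = 0.854

sum of item variances = 1.17 + 1.85 + 1.56 + 2.02 + 1.74 + 1.54 + 1.21 = 11.09
Sum of the distinct covariances = 15.14
σ²_T = 11.09 + 2 × 15.14 = 41.37
α = (k/(k−1))·(1 − sum of item variances/σ²_T) = (7/6)·(1 − 11.09/41.37) = 0.854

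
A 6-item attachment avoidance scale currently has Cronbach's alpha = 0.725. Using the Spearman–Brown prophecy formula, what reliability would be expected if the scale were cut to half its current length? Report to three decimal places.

predicted reliability = 0.569

Length factor m = 1/2
α' = m·α / (1 − (1−m)·α)
   = 1/2 × 0.725 / (1 − (1 − 1/2) × 0.725)
   = 0.3625 / 0.6375 = 0.569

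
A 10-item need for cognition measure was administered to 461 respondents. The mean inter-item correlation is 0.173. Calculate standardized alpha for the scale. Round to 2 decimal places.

standardized alpha = 0.68

Standardized α = k·r̄ / (1 + (k−1)·r̄) = 10 × 0.173 / (1 + 9 × 0.173)
  = 1.7300 / 2.5570 = 0.68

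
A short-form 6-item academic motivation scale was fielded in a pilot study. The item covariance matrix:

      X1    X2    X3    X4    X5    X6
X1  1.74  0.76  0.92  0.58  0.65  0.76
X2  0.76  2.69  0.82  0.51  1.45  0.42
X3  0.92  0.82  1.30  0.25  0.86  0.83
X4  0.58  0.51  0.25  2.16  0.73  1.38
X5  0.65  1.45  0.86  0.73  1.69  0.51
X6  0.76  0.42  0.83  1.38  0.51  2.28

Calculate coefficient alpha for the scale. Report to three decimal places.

coefficient alpha = 0.790

Σσ²ᵢ = 1.74 + 2.69 + 1.30 + 2.16 + 1.69 + 2.28 = 11.86
Sum of the distinct covariances = 11.43
σ²_T = 11.86 + 2 × 11.43 = 34.72
α = (k/(k−1))·(1 − Σσ²ᵢ/σ²_T) = (6/5)·(1 − 11.86/34.72) = 0.790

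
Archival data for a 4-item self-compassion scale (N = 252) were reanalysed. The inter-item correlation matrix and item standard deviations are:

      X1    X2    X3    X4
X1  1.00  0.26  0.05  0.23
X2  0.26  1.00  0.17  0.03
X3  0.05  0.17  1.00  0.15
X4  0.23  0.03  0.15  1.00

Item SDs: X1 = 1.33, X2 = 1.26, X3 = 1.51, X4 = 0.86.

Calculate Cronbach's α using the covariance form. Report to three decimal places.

Cronbach's α = 0.397

Σσ²ᵢ = 1.33² + 1.26² + 1.51² + 0.86² = 6.3762
Covariances σ_ij = r_ij · s_i · s_j:
  σ(X1,X2) = 0.26 × 1.33 × 1.26 = 0.4357
  σ(X1,X3) = 0.05 × 1.33 × 1.51 = 0.1004
  σ(X1,X4) = 0.23 × 1.33 × 0.86 = 0.2631
  σ(X2,X3) = 0.17 × 1.26 × 1.51 = 0.3234
  σ(X2,X4) = 0.03 × 1.26 × 0.86 = 0.0325
  σ(X3,X4) = 0.15 × 1.51 × 0.86 = 0.1948
σ²_T = Σσ²ᵢ + 2·Σσ_ij = 6.3762 + 2 × 1.3499 = 9.0760
α = (4/3)·(1 − 6.3762/9.0760) = 0.397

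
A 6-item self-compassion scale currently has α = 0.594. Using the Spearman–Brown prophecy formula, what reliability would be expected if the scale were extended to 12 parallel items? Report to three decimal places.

Length factor m = 12/6 = 2.0000
α' = m·α / (1 + (m−1)·α)
   = 12/6 × 0.594 / (1 + (12/6 − 1) × 0.594)
   = 1.1880 / 1.5940 = 0.745

predicted reliability = 0.745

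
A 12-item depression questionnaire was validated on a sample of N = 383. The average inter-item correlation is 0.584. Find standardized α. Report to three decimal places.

α = 0.944

Standardized α = k·r̄ / (1 + (k−1)·r̄) = 12 × 0.584 / (1 + 11 × 0.584)
  = 7.0080 / 7.4240 = 0.944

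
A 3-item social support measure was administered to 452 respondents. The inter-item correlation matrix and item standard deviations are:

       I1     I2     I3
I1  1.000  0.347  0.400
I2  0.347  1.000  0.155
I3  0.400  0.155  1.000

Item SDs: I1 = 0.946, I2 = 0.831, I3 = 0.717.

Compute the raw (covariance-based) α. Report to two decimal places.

α = 0.57

Σσ²ᵢ = 0.946² + 0.831² + 0.717² = 2.0996
Covariances σ_ij = r_ij · s_i · s_j:
  σ(I1,I2) = 0.347 × 0.946 × 0.831 = 0.2728
  σ(I1,I3) = 0.400 × 0.946 × 0.717 = 0.2713
  σ(I2,I3) = 0.155 × 0.831 × 0.717 = 0.0924
σ²_T = Σσ²ᵢ + 2·Σσ_ij = 2.0996 + 2 × 0.6365 = 3.3726
α = (3/2)·(1 − 2.0996/3.3726) = 0.57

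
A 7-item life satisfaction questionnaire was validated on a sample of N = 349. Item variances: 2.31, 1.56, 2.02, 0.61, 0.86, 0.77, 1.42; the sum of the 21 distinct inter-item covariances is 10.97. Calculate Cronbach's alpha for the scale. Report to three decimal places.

α = 0.813

sum of item variances = 2.31 + 1.56 + 2.02 + 0.61 + 0.86 + 0.77 + 1.42 = 9.55
Sum of distinct covariances = 10.97
Var(T) = sum of item variances + 2·Σcov = 9.55 + 2 × 10.97 = 31.49
α = (7/6)·(1 − 9.55/31.49) = 0.813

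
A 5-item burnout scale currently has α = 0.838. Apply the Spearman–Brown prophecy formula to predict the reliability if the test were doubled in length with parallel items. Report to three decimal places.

Length factor m = 2
α' = m·α / (1 + (m−1)·α)
   = 2 × 0.838 / (1 + (2 − 1) × 0.838)
   = 1.6760 / 1.8380 = 0.912

predicted reliability = 0.912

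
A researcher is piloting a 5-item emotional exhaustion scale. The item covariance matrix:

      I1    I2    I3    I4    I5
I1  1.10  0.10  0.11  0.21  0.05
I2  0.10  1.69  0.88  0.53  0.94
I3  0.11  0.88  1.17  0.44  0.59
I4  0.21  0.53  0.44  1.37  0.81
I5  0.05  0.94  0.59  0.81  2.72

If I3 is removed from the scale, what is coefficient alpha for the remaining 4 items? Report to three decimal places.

coefficient alpha = 0.579

Remaining items: I1, I2, I4, I5 (k = 4).
Σσ²ᵢ = 1.10 + 1.69 + 1.37 + 2.72 = 6.88
Var(T) = 6.88 + 2 × 2.64 = 12.16
α (item deleted) = (4/3)·(1 − 6.88/12.16) = 0.579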